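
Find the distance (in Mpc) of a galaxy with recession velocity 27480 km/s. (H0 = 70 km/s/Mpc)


d = v / H0 = 27480 / 70 = 392.5714

392.5714 Mpc


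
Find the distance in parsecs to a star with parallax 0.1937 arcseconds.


d = 1/p = 1/0.1937 = 5.1626

5.1626 pc


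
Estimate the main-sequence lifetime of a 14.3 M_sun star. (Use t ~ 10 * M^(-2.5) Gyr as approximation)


t = 10 * M^(-2.5) = 10 * 14.3^(-2.5) = 0.0129

0.0129 Gyr


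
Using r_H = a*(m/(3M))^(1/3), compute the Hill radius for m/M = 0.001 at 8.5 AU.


r_H = a * (m/3M)^(1/3) = 8.5 * (0.001/3)^(1/3) = 0.5894

0.5894 AU


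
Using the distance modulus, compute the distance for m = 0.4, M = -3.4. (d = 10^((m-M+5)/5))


d = 10^((m - M + 5)/5) = 10^((0.4 - -3.4 + 5)/5) = 57.544

57.544 pc


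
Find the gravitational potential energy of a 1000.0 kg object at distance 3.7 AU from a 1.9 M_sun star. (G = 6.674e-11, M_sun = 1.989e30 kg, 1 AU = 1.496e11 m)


M = 1.9 * 1.989e30 kg = 3.7791e+30 kg; r = 3.7 AU * 1.496e11 m/AU = 5.5352e+11 m. U = -GM*m/r = -(6.674e-11 * 3.7791e+30 * 1000.0) / 5.5352e+11 = -4.557e+11

-4.557e+11 J


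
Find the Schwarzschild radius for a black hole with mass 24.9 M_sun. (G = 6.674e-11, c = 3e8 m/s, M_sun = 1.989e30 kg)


M = 24.9 * 1.989e30 kg = 4.95261e+31 kg. rs = 2GM/c^2 = 2 * 6.674e-11 * 4.95261e+31 / (3e8)^2 = 73452.7092

73452.7092 m


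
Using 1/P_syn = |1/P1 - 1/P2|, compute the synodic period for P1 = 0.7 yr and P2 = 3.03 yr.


1/P_syn = |1/P1 - 1/P2| = |1/0.7 - 1/3.03| => P_syn = 0.9103

0.9103 years


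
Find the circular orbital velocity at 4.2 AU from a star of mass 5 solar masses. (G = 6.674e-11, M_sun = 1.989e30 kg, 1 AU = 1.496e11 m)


v = sqrt(GM/r) = sqrt(6.674e-11 * 9.945e+30 / 6.283e+11) = 32501.6233

32501.6233 m/s


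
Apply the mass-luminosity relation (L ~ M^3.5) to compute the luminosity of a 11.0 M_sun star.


L/L_sun = (M/M_sun)^3.5 = 11.0^3.5 = 4414.4276

4414.4276 L_sun


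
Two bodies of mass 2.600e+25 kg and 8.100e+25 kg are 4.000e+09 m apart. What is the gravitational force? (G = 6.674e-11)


F = G*m1*m2/r^2 = 6.674e-11 * 2.600e+25 * 8.100e+25 / (4.000e+09)^2 = 6.674e-11 * 2.106e+51 / 1.600e+19 = 8.785e+21

8.785e+21 N


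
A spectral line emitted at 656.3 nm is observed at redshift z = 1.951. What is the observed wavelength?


lam_obs = lam_emit * (1 + z) = 656.3 * (1 + 1.951) = 1936.7413

1936.7413 nm


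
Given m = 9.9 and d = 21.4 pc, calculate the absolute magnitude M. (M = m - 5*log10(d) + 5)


M = m - 5*log10(d) + 5 = 9.9 - 5*log10(21.4) + 5 = 8.2479

8.2479


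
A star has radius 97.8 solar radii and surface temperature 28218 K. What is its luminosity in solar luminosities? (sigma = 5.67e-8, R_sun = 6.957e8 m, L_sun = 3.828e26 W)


R = 97.8 * 6.957e8 m = 6.803946e+10 m. L = 4*pi*R^2*sigma*T^4 = 4*pi*(6.803946e+10)^2 * 5.67e-8 * 28218^4 = 2.091315497e+33 W. L/L_sun = 2.091315497e+33 / 3.828e26 = 5.463e+06

5.463e+06 L_sun


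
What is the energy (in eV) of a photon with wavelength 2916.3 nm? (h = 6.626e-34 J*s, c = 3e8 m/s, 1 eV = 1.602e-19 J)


E = hc/lambda = 6.626e-34 * 3e8 / 2.916e-06 = 6.816e-20 J = 0.4255 eV

0.4255 eV


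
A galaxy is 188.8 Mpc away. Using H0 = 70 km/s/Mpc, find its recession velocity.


v = H0 * d = 70 * 188.8 = 13216.0

13216.0 km/s


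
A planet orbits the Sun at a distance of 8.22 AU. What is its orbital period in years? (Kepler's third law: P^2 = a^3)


P = a^(3/2) = 8.22^1.5 = 23.5672

23.5672 years


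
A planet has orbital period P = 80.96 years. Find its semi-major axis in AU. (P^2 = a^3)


a = P^(2/3) = 80.96^(2/3) = 18.7146

18.7146 AU


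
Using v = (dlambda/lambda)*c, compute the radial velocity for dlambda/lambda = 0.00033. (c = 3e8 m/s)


v = (dlambda/lambda) * c = 0.00033 * 3e8 = 99000.0

99000.0 m/s


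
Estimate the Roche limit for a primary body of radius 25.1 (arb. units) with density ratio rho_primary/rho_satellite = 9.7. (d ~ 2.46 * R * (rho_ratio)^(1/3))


d_Roche = 2.46 * 25.1 * 9.7^(1/3) = 131.6839

131.6839


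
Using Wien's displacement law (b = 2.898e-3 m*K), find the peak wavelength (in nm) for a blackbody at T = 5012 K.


lam_max = b / T = 2.898e-3 / 5012 = 5.782e-07 m = 578.2123 nm

578.2123 nm


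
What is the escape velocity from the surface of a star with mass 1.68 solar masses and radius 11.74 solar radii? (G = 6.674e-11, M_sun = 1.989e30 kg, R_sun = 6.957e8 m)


M = 1.68 * 1.989e30 kg = 3.34152e+30 kg; R = 11.74 * 6.957e8 m = 8.167518e+09 m. v_esc = sqrt(2GM/R) = sqrt(2 * 6.674e-11 * 3.34152e+30 / 8.167518e+09) = 233687.2841

233687.2841 m/s


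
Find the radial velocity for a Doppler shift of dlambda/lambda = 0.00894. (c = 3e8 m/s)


v = (dlambda/lambda) * c = 0.00894 * 3e8 = 2.682e+06

2.682e+06 m/s


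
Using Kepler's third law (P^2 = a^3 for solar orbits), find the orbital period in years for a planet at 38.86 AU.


P = a^(3/2) = 38.86^1.5 = 242.2447

242.2447 years


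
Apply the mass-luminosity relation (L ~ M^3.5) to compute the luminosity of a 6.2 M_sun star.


L/L_sun = (M/M_sun)^3.5 = 6.2^3.5 = 593.4319

593.4319 L_sun


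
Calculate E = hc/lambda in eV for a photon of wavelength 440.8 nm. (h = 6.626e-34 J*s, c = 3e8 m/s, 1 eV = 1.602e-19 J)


E = hc/lambda = 6.626e-34 * 3e8 / 4.408e-07 = 4.510e-19 J = 2.8149 eV

2.8149 eV


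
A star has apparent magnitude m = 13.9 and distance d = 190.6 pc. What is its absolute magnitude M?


M = m - 5*log10(d) + 5 = 13.9 - 5*log10(190.6) + 5 = 7.4994

7.4994


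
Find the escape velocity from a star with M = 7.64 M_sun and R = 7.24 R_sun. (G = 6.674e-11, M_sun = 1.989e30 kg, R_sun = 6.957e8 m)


M = 7.64 * 1.989e30 kg = 1.519596e+31 kg; R = 7.24 * 6.957e8 m = 5.036868e+09 m. v_esc = sqrt(2GM/R) = sqrt(2 * 6.674e-11 * 1.519596e+31 / 5.036868e+09) = 634588.0434

634588.0434 m/s


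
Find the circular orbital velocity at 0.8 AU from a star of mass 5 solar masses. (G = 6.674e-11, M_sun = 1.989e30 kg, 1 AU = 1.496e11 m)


v = sqrt(GM/r) = sqrt(6.674e-11 * 9.945e+30 / 1.197e+11) = 74470.5746

74470.5746 m/s


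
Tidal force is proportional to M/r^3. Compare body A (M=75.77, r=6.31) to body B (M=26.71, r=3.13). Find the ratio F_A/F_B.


Ratio = (M1/r1^3) / (M2/r2^3) = (75.77/6.31^3) / (26.71/3.13^3) = 0.3462

0.3462


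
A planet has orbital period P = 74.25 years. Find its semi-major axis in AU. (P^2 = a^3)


a = P^(2/3) = 74.25^(2/3) = 17.6657

17.6657 AU


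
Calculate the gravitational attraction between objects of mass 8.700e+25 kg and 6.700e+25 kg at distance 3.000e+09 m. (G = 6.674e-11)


F = G*m1*m2/r^2 = 6.674e-11 * 8.700e+25 * 6.700e+25 / (3.000e+09)^2 = 6.674e-11 * 5.829e+51 / 9.000e+18 = 4.323e+22

4.323e+22 N


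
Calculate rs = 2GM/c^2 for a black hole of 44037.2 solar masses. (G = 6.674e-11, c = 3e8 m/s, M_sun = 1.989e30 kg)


M = 44037.2 * 1.989e30 kg = 8.75899908e+34 kg. rs = 2GM/c^2 = 2 * 6.674e-11 * 8.75899908e+34 / (3e8)^2 = 1.299e+08

1.299e+08 m


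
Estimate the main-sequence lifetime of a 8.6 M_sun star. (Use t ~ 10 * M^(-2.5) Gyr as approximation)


t = 10 * M^(-2.5) = 10 * 8.6^(-2.5) = 0.0461

0.0461 Gyr


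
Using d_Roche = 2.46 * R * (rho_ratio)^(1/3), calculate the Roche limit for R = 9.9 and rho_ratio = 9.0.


d_Roche = 2.46 * 9.9 * 9.0^(1/3) = 50.6584

50.6584


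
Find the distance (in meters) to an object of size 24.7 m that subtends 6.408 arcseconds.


D = size / theta_rad, theta_rad = 6.408 * pi/(180*3600) = 3.107e-05, D = 795059.4123

795059.4123 m


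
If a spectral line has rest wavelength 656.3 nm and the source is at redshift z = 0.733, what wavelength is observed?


lam_obs = lam_emit * (1 + z) = 656.3 * (1 + 0.733) = 1137.3679

1137.3679 nm


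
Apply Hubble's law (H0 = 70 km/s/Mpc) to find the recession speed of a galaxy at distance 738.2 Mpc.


v = H0 * d = 70 * 738.2 = 51674.0

51674.0 km/s


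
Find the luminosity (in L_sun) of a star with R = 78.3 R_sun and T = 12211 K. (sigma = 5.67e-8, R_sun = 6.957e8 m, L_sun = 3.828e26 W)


R = 78.3 * 6.957e8 m = 5.447331e+10 m. L = 4*pi*R^2*sigma*T^4 = 4*pi*(5.447331e+10)^2 * 5.67e-8 * 12211^4 = 4.700730777e+31 W. L/L_sun = 4.700730777e+31 / 3.828e26 = 122798.6096

122798.6096 L_sun


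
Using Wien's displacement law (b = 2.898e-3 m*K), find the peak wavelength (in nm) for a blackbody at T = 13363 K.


lam_max = b / T = 2.898e-3 / 13363 = 2.169e-07 m = 216.8675 nm

216.8675 nm


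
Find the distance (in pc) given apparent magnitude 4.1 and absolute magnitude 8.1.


d = 10^((m - M + 5)/5) = 10^((4.1 - 8.1 + 5)/5) = 1.5849

1.5849 pc


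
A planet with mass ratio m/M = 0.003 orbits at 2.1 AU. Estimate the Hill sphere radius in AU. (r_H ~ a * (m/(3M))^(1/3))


r_H = a * (m/3M)^(1/3) = 2.1 * (0.003/3)^(1/3) = 0.21

0.21 AU


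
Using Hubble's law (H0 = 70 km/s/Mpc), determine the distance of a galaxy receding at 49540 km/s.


d = v / H0 = 49540 / 70 = 707.7143

707.7143 Mpc


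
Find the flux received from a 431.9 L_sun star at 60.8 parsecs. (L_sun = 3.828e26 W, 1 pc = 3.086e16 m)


F = L / (4*pi*d^2) = 1.653e+29 / (4*pi*(1.876e+18)^2) = 3.737e-09

3.737e-09 W/m^2


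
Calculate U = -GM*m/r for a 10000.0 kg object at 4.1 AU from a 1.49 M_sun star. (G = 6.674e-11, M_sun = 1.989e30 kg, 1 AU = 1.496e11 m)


M = 1.49 * 1.989e30 kg = 2.96361e+30 kg; r = 4.1 AU * 1.496e11 m/AU = 6.1336e+11 m. U = -GM*m/r = -(6.674e-11 * 2.96361e+30 * 10000.0) / 6.1336e+11 = -3.225e+12

-3.225e+12 J


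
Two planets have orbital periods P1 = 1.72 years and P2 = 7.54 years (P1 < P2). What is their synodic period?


1/P_syn = |1/P1 - 1/P2| = |1/1.72 - 1/7.54| => P_syn = 2.2283

2.2283 years


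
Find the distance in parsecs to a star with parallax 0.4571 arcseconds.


d = 1/p = 1/0.4571 = 2.1877

2.1877 pc


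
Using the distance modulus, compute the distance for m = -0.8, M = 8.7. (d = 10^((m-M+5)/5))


d = 10^((m - M + 5)/5) = 10^((-0.8 - 8.7 + 5)/5) = 0.1259

0.1259 pc


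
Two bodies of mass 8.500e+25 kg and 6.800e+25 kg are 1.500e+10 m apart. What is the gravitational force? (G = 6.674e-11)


F = G*m1*m2/r^2 = 6.674e-11 * 8.500e+25 * 6.800e+25 / (1.500e+10)^2 = 6.674e-11 * 5.780e+51 / 2.250e+20 = 1.714e+21

1.714e+21 N


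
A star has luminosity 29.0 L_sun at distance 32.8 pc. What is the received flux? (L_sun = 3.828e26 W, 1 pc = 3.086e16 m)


F = L / (4*pi*d^2) = 1.110e+28 / (4*pi*(1.012e+18)^2) = 8.622e-10

8.622e-10 W/m^2


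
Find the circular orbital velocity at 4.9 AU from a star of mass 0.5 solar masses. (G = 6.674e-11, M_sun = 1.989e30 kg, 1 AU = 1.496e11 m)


v = sqrt(GM/r) = sqrt(6.674e-11 * 9.945e+29 / 7.330e+11) = 9515.501

9515.501 m/s


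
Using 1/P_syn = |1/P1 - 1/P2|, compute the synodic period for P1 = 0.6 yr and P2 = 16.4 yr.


1/P_syn = |1/P1 - 1/P2| = |1/0.6 - 1/16.4| => P_syn = 0.6228

0.6228 years


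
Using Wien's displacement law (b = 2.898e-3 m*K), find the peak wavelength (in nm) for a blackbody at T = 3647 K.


lam_max = b / T = 2.898e-3 / 3647 = 7.946e-07 m = 794.6257 nm

794.6257 nm


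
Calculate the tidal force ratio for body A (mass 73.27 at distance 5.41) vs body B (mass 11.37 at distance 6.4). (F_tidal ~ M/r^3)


Ratio = (M1/r1^3) / (M2/r2^3) = (73.27/5.41^3) / (11.37/6.4^3) = 10.6688

10.6688


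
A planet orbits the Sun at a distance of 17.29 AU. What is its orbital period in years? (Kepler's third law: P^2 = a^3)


P = a^(3/2) = 17.29^1.5 = 71.894

71.894 years


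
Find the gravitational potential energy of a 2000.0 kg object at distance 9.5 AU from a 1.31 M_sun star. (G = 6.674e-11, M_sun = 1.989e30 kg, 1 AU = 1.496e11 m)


M = 1.31 * 1.989e30 kg = 2.60559e+30 kg; r = 9.5 AU * 1.496e11 m/AU = 1.4212e+12 m. U = -GM*m/r = -(6.674e-11 * 2.60559e+30 * 2000.0) / 1.4212e+12 = -2.447e+11

-2.447e+11 J


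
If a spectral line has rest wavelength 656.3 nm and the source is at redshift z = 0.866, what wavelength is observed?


lam_obs = lam_emit * (1 + z) = 656.3 * (1 + 0.866) = 1224.6558

1224.6558 nm


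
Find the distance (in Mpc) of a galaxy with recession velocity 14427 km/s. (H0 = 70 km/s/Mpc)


d = v / H0 = 14427 / 70 = 206.1

206.1 Mpc


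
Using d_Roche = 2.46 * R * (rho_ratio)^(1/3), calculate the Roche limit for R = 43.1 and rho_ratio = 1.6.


d_Roche = 2.46 * 43.1 * 1.6^(1/3) = 124.0088

124.0088


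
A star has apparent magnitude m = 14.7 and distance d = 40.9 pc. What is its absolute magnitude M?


M = m - 5*log10(d) + 5 = 14.7 - 5*log10(40.9) + 5 = 11.6414

11.6414


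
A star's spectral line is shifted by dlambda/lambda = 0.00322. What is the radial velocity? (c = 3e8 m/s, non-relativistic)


v = (dlambda/lambda) * c = 0.00322 * 3e8 = 966000.0

966000.0 m/s


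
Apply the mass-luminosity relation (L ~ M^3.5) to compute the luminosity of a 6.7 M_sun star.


L/L_sun = (M/M_sun)^3.5 = 6.7^3.5 = 778.5057

778.5057 L_sun


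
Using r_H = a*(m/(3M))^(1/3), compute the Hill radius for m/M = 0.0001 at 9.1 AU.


r_H = a * (m/3M)^(1/3) = 9.1 * (0.0001/3)^(1/3) = 0.2929

0.2929 AU


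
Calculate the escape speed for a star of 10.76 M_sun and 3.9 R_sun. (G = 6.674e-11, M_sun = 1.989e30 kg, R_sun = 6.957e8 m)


M = 10.76 * 1.989e30 kg = 2.140164e+31 kg; R = 3.9 * 6.957e8 m = 2.71323e+09 m. v_esc = sqrt(2GM/R) = sqrt(2 * 6.674e-11 * 2.140164e+31 / 2.71323e+09) = 1.026e+06

1.026e+06 m/s


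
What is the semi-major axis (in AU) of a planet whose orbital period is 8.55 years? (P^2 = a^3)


a = P^(2/3) = 8.55^(2/3) = 4.1813

4.1813 AU


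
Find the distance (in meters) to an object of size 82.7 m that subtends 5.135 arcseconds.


D = size / theta_rad, theta_rad = 5.135 * pi/(180*3600) = 2.490e-05, D = 3.322e+06

3.322e+06 m


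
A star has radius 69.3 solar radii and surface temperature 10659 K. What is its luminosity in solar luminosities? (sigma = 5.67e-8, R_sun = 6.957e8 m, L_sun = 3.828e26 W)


R = 69.3 * 6.957e8 m = 4.821201e+10 m. L = 4*pi*R^2*sigma*T^4 = 4*pi*(4.821201e+10)^2 * 5.67e-8 * 10659^4 = 2.137810706e+31 W. L/L_sun = 2.137810706e+31 / 3.828e26 = 55846.6747

55846.6747 L_sun


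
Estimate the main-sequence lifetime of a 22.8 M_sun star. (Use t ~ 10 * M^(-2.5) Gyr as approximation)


t = 10 * M^(-2.5) = 10 * 22.8^(-2.5) = 0.004

0.004 Gyr


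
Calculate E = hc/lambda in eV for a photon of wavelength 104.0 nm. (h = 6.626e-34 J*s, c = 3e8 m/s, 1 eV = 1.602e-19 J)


E = hc/lambda = 6.626e-34 * 3e8 / 1.040e-07 = 1.911e-18 J = 11.931 eV

11.931 eV


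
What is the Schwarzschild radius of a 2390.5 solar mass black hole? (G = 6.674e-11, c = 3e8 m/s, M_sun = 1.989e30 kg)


M = 2390.5 * 1.989e30 kg = 4.7547045e+33 kg. rs = 2GM/c^2 = 2 * 6.674e-11 * 4.7547045e+33 / (3e8)^2 = 7.052e+06

7.052e+06 m


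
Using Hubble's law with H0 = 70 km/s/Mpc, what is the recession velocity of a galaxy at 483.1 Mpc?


v = H0 * d = 70 * 483.1 = 33817.0

33817.0 km/s


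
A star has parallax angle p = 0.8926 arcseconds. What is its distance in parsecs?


d = 1/p = 1/0.8926 = 1.1203

1.1203 pc


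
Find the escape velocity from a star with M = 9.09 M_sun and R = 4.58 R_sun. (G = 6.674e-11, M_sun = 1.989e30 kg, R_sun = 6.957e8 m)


M = 9.09 * 1.989e30 kg = 1.808001e+31 kg; R = 4.58 * 6.957e8 m = 3.186306e+09 m. v_esc = sqrt(2GM/R) = sqrt(2 * 6.674e-11 * 1.808001e+31 / 3.186306e+09) = 870289.3951

870289.3951 m/s


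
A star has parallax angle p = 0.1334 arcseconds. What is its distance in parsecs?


d = 1/p = 1/0.1334 = 7.4963

7.4963 pc


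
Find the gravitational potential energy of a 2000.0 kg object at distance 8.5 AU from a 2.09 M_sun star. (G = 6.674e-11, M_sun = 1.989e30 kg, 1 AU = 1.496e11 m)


M = 2.09 * 1.989e30 kg = 4.15701e+30 kg; r = 8.5 AU * 1.496e11 m/AU = 1.2716e+12 m. U = -GM*m/r = -(6.674e-11 * 4.15701e+30 * 2000.0) / 1.2716e+12 = -4.364e+11

-4.364e+11 J


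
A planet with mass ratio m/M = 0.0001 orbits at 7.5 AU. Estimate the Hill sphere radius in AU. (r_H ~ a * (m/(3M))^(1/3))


r_H = a * (m/3M)^(1/3) = 7.5 * (0.0001/3)^(1/3) = 0.2414

0.2414 AU


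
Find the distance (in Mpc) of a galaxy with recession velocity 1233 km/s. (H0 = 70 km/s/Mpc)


d = v / H0 = 1233 / 70 = 17.6143

17.6143 Mpc


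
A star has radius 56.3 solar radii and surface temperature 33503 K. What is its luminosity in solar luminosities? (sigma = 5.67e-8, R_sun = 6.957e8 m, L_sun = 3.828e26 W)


R = 56.3 * 6.957e8 m = 3.916791e+10 m. L = 4*pi*R^2*sigma*T^4 = 4*pi*(3.916791e+10)^2 * 5.67e-8 * 33503^4 = 1.377173029e+33 W. L/L_sun = 1.377173029e+33 / 3.828e26 = 3.598e+06

3.598e+06 L_sun


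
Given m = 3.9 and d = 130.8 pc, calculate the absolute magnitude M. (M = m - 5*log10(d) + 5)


M = m - 5*log10(d) + 5 = 3.9 - 5*log10(130.8) + 5 = -1.683

-1.683


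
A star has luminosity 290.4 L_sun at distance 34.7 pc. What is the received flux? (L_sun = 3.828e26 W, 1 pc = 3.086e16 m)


F = L / (4*pi*d^2) = 1.112e+29 / (4*pi*(1.071e+18)^2) = 7.715e-09

7.715e-09 W/m^2


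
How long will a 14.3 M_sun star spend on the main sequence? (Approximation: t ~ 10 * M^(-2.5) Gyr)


t = 10 * M^(-2.5) = 10 * 14.3^(-2.5) = 0.0129

0.0129 Gyr


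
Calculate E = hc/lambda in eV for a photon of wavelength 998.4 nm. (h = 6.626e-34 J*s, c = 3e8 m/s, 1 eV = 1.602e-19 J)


E = hc/lambda = 6.626e-34 * 3e8 / 9.984e-07 = 1.991e-19 J = 1.2428 eV

1.2428 eV


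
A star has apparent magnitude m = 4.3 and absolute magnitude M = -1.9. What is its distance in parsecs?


d = 10^((m - M + 5)/5) = 10^((4.3 - -1.9 + 5)/5) = 173.7801

173.7801 pc


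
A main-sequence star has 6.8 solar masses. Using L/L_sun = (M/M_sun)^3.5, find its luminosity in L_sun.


L/L_sun = (M/M_sun)^3.5 = 6.8^3.5 = 819.9383

819.9383 L_sun


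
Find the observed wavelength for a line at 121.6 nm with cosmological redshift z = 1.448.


lam_obs = lam_emit * (1 + z) = 121.6 * (1 + 1.448) = 297.6768

297.6768 nm


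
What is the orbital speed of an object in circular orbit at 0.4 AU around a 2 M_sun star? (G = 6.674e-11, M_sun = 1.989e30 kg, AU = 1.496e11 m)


v = sqrt(GM/r) = sqrt(6.674e-11 * 3.978e+30 / 5.984e+10) = 66608.5068

66608.5068 m/s


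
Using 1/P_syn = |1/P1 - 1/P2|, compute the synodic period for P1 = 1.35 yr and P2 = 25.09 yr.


1/P_syn = |1/P1 - 1/P2| = |1/1.35 - 1/25.09| => P_syn = 1.4268

1.4268 years


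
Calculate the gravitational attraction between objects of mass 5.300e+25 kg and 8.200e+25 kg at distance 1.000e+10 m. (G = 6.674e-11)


F = G*m1*m2/r^2 = 6.674e-11 * 5.300e+25 * 8.200e+25 / (1.000e+10)^2 = 6.674e-11 * 4.346e+51 / 1.000e+20 = 2.901e+21

2.901e+21 N


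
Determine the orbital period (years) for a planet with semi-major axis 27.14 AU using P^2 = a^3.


P = a^(3/2) = 27.14^1.5 = 141.3887

141.3887 years


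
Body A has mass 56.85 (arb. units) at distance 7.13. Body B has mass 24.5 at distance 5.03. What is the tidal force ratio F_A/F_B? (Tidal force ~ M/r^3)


Ratio = (M1/r1^3) / (M2/r2^3) = (56.85/7.13^3) / (24.5/5.03^3) = 0.8147

0.8147


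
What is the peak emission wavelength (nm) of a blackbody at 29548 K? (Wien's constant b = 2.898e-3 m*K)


lam_max = b / T = 2.898e-3 / 29548 = 9.808e-08 m = 98.0777 nm

98.0777 nm


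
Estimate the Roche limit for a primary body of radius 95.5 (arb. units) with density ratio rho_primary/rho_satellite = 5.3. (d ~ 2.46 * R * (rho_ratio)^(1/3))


d_Roche = 2.46 * 95.5 * 5.3^(1/3) = 409.6036

409.6036


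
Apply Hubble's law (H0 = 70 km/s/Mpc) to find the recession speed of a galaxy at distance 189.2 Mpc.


v = H0 * d = 70 * 189.2 = 13244.0

13244.0 km/s


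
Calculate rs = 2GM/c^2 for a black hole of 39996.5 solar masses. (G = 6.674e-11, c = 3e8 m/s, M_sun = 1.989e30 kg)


M = 39996.5 * 1.989e30 kg = 7.95530385e+34 kg. rs = 2GM/c^2 = 2 * 6.674e-11 * 7.95530385e+34 / (3e8)^2 = 1.180e+08

1.180e+08 m


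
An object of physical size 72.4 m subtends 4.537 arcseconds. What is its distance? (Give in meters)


D = size / theta_rad, theta_rad = 4.537 * pi/(180*3600) = 2.200e-05, D = 3.292e+06

3.292e+06 m


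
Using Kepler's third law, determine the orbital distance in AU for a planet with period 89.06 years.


a = P^(2/3) = 89.06^(2/3) = 19.9429

19.9429 AU


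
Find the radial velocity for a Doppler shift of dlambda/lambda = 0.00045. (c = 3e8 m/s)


v = (dlambda/lambda) * c = 0.00045 * 3e8 = 135000.0

135000.0 m/s


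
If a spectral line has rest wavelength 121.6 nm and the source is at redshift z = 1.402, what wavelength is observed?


lam_obs = lam_emit * (1 + z) = 121.6 * (1 + 1.402) = 292.0832

292.0832 nm


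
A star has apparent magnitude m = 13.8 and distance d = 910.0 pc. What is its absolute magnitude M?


M = m - 5*log10(d) + 5 = 13.8 - 5*log10(910.0) + 5 = 4.0048

4.0048


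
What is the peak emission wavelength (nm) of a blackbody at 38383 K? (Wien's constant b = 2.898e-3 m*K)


lam_max = b / T = 2.898e-3 / 38383 = 7.550e-08 m = 75.5022 nm

75.5022 nm


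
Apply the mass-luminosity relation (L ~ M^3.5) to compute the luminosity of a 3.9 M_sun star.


L/L_sun = (M/M_sun)^3.5 = 3.9^3.5 = 117.1456

117.1456 L_sun


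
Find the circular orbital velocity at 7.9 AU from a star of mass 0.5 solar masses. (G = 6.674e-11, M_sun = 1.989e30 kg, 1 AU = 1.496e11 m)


v = sqrt(GM/r) = sqrt(6.674e-11 * 9.945e+29 / 1.182e+12) = 7494.0425

7494.0425 m/s


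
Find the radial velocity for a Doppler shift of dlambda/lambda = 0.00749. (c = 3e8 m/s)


v = (dlambda/lambda) * c = 0.00749 * 3e8 = 2.247e+06

2.247e+06 m/s


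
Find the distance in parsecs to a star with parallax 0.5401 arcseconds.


d = 1/p = 1/0.5401 = 1.8515

1.8515 pc


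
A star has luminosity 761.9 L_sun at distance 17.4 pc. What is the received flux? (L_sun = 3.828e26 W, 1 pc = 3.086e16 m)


F = L / (4*pi*d^2) = 2.917e+29 / (4*pi*(5.370e+17)^2) = 8.050e-08

8.050e-08 W/m^2


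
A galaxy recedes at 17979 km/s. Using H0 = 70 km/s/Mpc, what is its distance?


d = v / H0 = 17979 / 70 = 256.8429

256.8429 Mpc


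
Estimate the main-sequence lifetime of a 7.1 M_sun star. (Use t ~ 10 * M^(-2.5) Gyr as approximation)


t = 10 * M^(-2.5) = 10 * 7.1^(-2.5) = 0.0744

0.0744 Gyr


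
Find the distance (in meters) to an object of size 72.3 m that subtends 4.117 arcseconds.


D = size / theta_rad, theta_rad = 4.117 * pi/(180*3600) = 1.996e-05, D = 3.622e+06

3.622e+06 m


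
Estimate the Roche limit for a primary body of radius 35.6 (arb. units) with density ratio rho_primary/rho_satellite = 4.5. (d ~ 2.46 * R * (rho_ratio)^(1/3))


d_Roche = 2.46 * 35.6 * 4.5^(1/3) = 144.5848

144.5848


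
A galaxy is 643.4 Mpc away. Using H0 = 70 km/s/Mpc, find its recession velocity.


v = H0 * d = 70 * 643.4 = 45038.0

45038.0 km/s


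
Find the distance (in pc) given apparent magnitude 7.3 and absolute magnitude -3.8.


d = 10^((m - M + 5)/5) = 10^((7.3 - -3.8 + 5)/5) = 1659.5869

1659.5869 pc


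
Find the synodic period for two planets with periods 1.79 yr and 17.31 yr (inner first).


1/P_syn = |1/P1 - 1/P2| = |1/1.79 - 1/17.31| => P_syn = 1.9964

1.9964 years


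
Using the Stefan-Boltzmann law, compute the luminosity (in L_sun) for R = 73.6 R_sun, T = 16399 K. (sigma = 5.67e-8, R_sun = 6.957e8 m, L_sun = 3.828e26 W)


R = 73.6 * 6.957e8 m = 5.120352e+10 m. L = 4*pi*R^2*sigma*T^4 = 4*pi*(5.120352e+10)^2 * 5.67e-8 * 16399^4 = 1.351020758e+32 W. L/L_sun = 1.351020758e+32 / 3.828e26 = 352931.2324

352931.2324 L_sun


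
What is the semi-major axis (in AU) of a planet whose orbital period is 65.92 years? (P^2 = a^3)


a = P^(2/3) = 65.92^(2/3) = 16.3184

16.3184 AU


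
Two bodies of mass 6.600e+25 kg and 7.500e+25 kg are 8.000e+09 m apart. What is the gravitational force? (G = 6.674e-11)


F = G*m1*m2/r^2 = 6.674e-11 * 6.600e+25 * 7.500e+25 / (8.000e+09)^2 = 6.674e-11 * 4.950e+51 / 6.400e+19 = 5.162e+21

5.162e+21 N


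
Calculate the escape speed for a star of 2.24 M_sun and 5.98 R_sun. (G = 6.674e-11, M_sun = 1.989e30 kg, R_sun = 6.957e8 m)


M = 2.24 * 1.989e30 kg = 4.45536e+30 kg; R = 5.98 * 6.957e8 m = 4.160286e+09 m. v_esc = sqrt(2GM/R) = sqrt(2 * 6.674e-11 * 4.45536e+30 / 4.160286e+09) = 378083.6579

378083.6579 m/s


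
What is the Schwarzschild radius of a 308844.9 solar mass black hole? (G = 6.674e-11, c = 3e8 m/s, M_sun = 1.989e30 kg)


M = 308844.9 * 1.989e30 kg = 6.142925061e+35 kg. rs = 2GM/c^2 = 2 * 6.674e-11 * 6.142925061e+35 / (3e8)^2 = 9.111e+08

9.111e+08 m


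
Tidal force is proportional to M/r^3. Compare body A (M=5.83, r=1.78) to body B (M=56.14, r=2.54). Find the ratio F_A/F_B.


Ratio = (M1/r1^3) / (M2/r2^3) = (5.83/1.78^3) / (56.14/2.54^3) = 0.3017

0.3017


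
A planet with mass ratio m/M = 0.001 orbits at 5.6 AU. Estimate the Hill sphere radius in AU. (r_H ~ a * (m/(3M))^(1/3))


r_H = a * (m/3M)^(1/3) = 5.6 * (0.001/3)^(1/3) = 0.3883

0.3883 AU


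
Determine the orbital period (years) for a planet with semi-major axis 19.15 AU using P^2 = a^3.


P = a^(3/2) = 19.15^1.5 = 83.8018

83.8018 years


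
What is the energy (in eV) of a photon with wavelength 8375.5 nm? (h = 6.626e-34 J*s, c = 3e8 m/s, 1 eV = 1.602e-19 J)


E = hc/lambda = 6.626e-34 * 3e8 / 8.375e-06 = 2.373e-20 J = 0.1481 eV

0.1481 eV


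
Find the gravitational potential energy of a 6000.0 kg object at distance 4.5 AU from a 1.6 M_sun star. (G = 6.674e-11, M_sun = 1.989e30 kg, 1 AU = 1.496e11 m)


M = 1.6 * 1.989e30 kg = 3.1824e+30 kg; r = 4.5 AU * 1.496e11 m/AU = 6.732e+11 m. U = -GM*m/r = -(6.674e-11 * 3.1824e+30 * 6000.0) / 6.732e+11 = -1.893e+12

-1.893e+12 J


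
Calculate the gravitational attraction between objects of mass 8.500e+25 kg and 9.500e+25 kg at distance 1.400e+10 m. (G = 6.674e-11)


F = G*m1*m2/r^2 = 6.674e-11 * 8.500e+25 * 9.500e+25 / (1.400e+10)^2 = 6.674e-11 * 8.075e+51 / 1.960e+20 = 2.750e+21

2.750e+21 N


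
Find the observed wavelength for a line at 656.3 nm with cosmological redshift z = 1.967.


lam_obs = lam_emit * (1 + z) = 656.3 * (1 + 1.967) = 1947.2421

1947.2421 nm


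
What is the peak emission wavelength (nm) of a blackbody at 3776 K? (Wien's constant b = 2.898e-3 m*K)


lam_max = b / T = 2.898e-3 / 3776 = 7.675e-07 m = 767.4788 nm

767.4788 nm


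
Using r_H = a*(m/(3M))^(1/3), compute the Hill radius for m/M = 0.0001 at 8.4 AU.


r_H = a * (m/3M)^(1/3) = 8.4 * (0.0001/3)^(1/3) = 0.2703

0.2703 AU


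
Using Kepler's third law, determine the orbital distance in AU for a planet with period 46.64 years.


a = P^(2/3) = 46.64^(2/3) = 12.957

12.957 AU


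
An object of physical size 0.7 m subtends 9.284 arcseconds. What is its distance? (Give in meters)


D = size / theta_rad, theta_rad = 9.284 * pi/(180*3600) = 4.501e-05, D = 15552.0642

15552.0642 m


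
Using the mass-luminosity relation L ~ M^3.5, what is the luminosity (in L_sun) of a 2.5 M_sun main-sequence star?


L/L_sun = (M/M_sun)^3.5 = 2.5^3.5 = 24.7053

24.7053 L_sun


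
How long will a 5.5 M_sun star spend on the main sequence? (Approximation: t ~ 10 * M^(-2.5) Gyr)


t = 10 * M^(-2.5) = 10 * 5.5^(-2.5) = 0.141

0.141 Gyr


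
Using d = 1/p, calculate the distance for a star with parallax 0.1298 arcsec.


d = 1/p = 1/0.1298 = 7.7042

7.7042 pc


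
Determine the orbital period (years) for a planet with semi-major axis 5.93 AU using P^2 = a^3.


P = a^(3/2) = 5.93^1.5 = 14.4405

14.4405 years


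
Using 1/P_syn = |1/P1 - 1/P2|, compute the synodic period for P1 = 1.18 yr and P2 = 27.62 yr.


1/P_syn = |1/P1 - 1/P2| = |1/1.18 - 1/27.62| => P_syn = 1.2327

1.2327 years


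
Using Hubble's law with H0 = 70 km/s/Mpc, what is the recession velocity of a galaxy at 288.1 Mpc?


v = H0 * d = 70 * 288.1 = 20167.0

20167.0 km/s


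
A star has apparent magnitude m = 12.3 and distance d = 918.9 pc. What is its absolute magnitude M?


M = m - 5*log10(d) + 5 = 12.3 - 5*log10(918.9) + 5 = 2.4837

2.4837


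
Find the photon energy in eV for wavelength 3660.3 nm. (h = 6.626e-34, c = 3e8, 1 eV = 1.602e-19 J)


E = hc/lambda = 6.626e-34 * 3e8 / 3.660e-06 = 5.431e-20 J = 0.339 eV

0.339 eV


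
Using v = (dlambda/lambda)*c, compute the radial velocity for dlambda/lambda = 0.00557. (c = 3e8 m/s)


v = (dlambda/lambda) * c = 0.00557 * 3e8 = 1.671e+06

1.671e+06 m/s


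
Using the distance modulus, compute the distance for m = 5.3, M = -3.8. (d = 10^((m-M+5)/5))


d = 10^((m - M + 5)/5) = 10^((5.3 - -3.8 + 5)/5) = 660.6934

660.6934 pc


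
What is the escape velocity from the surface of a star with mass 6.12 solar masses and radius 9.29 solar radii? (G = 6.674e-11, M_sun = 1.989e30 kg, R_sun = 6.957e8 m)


M = 6.12 * 1.989e30 kg = 1.217268e+31 kg; R = 9.29 * 6.957e8 m = 6.463053e+09 m. v_esc = sqrt(2GM/R) = sqrt(2 * 6.674e-11 * 1.217268e+31 / 6.463053e+09) = 501397.7064

501397.7064 m/s


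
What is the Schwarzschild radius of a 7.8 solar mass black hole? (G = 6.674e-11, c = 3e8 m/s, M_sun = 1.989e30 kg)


M = 7.8 * 1.989e30 kg = 1.55142e+31 kg. rs = 2GM/c^2 = 2 * 6.674e-11 * 1.55142e+31 / (3e8)^2 = 23009.2824

23009.2824 m


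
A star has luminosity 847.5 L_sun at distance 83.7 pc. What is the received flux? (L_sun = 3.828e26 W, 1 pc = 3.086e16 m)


F = L / (4*pi*d^2) = 3.244e+29 / (4*pi*(2.583e+18)^2) = 3.870e-09

3.870e-09 W/m^2


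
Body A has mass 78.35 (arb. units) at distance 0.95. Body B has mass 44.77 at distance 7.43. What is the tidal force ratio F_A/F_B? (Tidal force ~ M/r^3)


Ratio = (M1/r1^3) / (M2/r2^3) = (78.35/0.95^3) / (44.77/7.43^3) = 837.2353

837.2353


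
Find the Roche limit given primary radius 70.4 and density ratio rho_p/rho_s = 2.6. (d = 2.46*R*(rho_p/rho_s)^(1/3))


d_Roche = 2.46 * 70.4 * 2.6^(1/3) = 238.1399

238.1399


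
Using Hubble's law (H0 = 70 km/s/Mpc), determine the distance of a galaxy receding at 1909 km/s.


d = v / H0 = 1909 / 70 = 27.2714

27.2714 Mpc


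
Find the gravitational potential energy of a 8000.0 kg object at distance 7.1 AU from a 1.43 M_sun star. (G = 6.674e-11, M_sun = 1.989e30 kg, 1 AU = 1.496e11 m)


M = 1.43 * 1.989e30 kg = 2.84427e+30 kg; r = 7.1 AU * 1.496e11 m/AU = 1.06216e+12 m. U = -GM*m/r = -(6.674e-11 * 2.84427e+30 * 8000.0) / 1.06216e+12 = -1.430e+12

-1.430e+12 J


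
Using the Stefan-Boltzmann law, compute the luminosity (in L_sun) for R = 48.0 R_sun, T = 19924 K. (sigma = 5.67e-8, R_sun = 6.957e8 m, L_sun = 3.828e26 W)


R = 48.0 * 6.957e8 m = 3.33936e+10 m. L = 4*pi*R^2*sigma*T^4 = 4*pi*(3.33936e+10)^2 * 5.67e-8 * 19924^4 = 1.25206114e+32 W. L/L_sun = 1.25206114e+32 / 3.828e26 = 327079.7126

327079.7126 L_sun


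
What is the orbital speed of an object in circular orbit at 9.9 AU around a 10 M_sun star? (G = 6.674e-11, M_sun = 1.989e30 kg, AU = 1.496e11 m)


v = sqrt(GM/r) = sqrt(6.674e-11 * 1.989e+31 / 1.481e+12) = 29938.2974

29938.2974 m/s


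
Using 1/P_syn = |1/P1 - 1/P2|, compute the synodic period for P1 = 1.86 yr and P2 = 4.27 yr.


1/P_syn = |1/P1 - 1/P2| = |1/1.86 - 1/4.27| => P_syn = 3.2955

3.2955 years


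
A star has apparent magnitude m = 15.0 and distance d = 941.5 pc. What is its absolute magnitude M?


M = m - 5*log10(d) + 5 = 15.0 - 5*log10(941.5) + 5 = 5.1309

5.1309


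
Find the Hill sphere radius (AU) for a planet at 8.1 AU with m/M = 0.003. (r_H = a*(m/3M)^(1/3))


r_H = a * (m/3M)^(1/3) = 8.1 * (0.003/3)^(1/3) = 0.81

0.81 AU


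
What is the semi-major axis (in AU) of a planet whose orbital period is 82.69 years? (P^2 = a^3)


a = P^(2/3) = 82.69^(2/3) = 18.9803

18.9803 AU


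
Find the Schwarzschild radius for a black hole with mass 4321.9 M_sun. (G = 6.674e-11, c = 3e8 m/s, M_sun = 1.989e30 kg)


M = 4321.9 * 1.989e30 kg = 8.5962591e+33 kg. rs = 2GM/c^2 = 2 * 6.674e-11 * 8.5962591e+33 / (3e8)^2 = 1.275e+07

1.275e+07 m


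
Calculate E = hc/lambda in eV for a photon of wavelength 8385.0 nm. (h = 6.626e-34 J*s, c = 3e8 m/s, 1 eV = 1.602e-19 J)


E = hc/lambda = 6.626e-34 * 3e8 / 8.385e-06 = 2.371e-20 J = 0.148 eV

0.148 eV


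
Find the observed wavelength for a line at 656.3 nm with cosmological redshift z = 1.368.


lam_obs = lam_emit * (1 + z) = 656.3 * (1 + 1.368) = 1554.1184

1554.1184 nm


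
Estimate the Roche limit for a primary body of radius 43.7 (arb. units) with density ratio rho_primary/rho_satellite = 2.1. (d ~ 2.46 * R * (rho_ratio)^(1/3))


d_Roche = 2.46 * 43.7 * 2.1^(1/3) = 137.6648

137.6648


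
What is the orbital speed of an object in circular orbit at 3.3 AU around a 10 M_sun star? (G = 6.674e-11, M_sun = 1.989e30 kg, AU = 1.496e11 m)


v = sqrt(GM/r) = sqrt(6.674e-11 * 1.989e+31 / 4.937e+11) = 51854.6522

51854.6522 m/s


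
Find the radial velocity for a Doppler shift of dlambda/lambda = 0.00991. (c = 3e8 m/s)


v = (dlambda/lambda) * c = 0.00991 * 3e8 = 2.973e+06

2.973e+06 m/s


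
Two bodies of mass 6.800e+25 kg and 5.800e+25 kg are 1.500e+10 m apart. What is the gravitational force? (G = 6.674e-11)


F = G*m1*m2/r^2 = 6.674e-11 * 6.800e+25 * 5.800e+25 / (1.500e+10)^2 = 6.674e-11 * 3.944e+51 / 2.250e+20 = 1.170e+21

1.170e+21 N


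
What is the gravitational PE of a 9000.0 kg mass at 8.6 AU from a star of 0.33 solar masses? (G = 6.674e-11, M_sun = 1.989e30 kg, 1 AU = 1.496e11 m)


M = 0.33 * 1.989e30 kg = 6.5637e+29 kg; r = 8.6 AU * 1.496e11 m/AU = 1.28656e+12 m. U = -GM*m/r = -(6.674e-11 * 6.5637e+29 * 9000.0) / 1.28656e+12 = -3.064e+11

-3.064e+11 J


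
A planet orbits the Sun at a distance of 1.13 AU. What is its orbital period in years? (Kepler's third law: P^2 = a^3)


P = a^(3/2) = 1.13^1.5 = 1.2012

1.2012 years


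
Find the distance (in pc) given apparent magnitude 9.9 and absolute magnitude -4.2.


d = 10^((m - M + 5)/5) = 10^((9.9 - -4.2 + 5)/5) = 6606.9345

6606.9345 pc


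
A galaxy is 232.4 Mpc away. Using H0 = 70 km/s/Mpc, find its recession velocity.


v = H0 * d = 70 * 232.4 = 16268.0

16268.0 km/s


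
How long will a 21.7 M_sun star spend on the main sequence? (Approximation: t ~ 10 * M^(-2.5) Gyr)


t = 10 * M^(-2.5) = 10 * 21.7^(-2.5) = 0.0046

0.0046 Gyr


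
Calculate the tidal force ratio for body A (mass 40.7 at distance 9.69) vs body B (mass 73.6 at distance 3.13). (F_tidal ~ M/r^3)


Ratio = (M1/r1^3) / (M2/r2^3) = (40.7/9.69^3) / (73.6/3.13^3) = 0.0186

0.0186


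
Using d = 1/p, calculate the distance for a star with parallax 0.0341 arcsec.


d = 1/p = 1/0.0341 = 29.3255

29.3255 pc


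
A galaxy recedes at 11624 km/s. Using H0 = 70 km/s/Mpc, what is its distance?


d = v / H0 = 11624 / 70 = 166.0571

166.0571 Mpc


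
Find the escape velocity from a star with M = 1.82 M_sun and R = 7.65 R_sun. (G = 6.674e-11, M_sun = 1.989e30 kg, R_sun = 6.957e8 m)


M = 1.82 * 1.989e30 kg = 3.61998e+30 kg; R = 7.65 * 6.957e8 m = 5.322105e+09 m. v_esc = sqrt(2GM/R) = sqrt(2 * 6.674e-11 * 3.61998e+30 / 5.322105e+09) = 301314.1072

301314.1072 m/s


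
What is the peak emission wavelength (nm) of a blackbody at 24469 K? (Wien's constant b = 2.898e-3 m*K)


lam_max = b / T = 2.898e-3 / 24469 = 1.184e-07 m = 118.4356 nm

118.4356 nm


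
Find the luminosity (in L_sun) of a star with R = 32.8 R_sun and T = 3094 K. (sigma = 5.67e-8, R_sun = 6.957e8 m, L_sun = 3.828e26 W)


R = 32.8 * 6.957e8 m = 2.281896e+10 m. L = 4*pi*R^2*sigma*T^4 = 4*pi*(2.281896e+10)^2 * 5.67e-8 * 3094^4 = 3.399897738e+28 W. L/L_sun = 3.399897738e+28 / 3.828e26 = 88.8166

88.8166 L_sun


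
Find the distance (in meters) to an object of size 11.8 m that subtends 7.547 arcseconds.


D = size / theta_rad, theta_rad = 7.547 * pi/(180*3600) = 3.659e-05, D = 322502.2809

322502.2809 m


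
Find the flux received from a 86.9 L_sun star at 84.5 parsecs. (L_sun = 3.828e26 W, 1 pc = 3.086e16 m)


F = L / (4*pi*d^2) = 3.327e+28 / (4*pi*(2.608e+18)^2) = 3.893e-10

3.893e-10 W/m^2


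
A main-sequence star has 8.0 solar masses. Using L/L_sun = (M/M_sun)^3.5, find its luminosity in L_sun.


L/L_sun = (M/M_sun)^3.5 = 8.0^3.5 = 1448.1547

1448.1547 L_sun


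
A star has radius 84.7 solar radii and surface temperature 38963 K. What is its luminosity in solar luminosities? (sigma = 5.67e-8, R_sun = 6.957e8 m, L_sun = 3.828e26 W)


R = 84.7 * 6.957e8 m = 5.892579e+10 m. L = 4*pi*R^2*sigma*T^4 = 4*pi*(5.892579e+10)^2 * 5.67e-8 * 38963^4 = 5.70181739e+33 W. L/L_sun = 5.70181739e+33 / 3.828e26 = 1.490e+07

1.490e+07 L_sun


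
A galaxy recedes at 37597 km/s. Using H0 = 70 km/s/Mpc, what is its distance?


d = v / H0 = 37597 / 70 = 537.1

537.1 Mpc


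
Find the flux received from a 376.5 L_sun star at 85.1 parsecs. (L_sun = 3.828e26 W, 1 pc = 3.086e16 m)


F = L / (4*pi*d^2) = 1.441e+29 / (4*pi*(2.626e+18)^2) = 1.663e-09

1.663e-09 W/m^2


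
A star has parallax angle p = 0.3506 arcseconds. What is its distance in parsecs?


d = 1/p = 1/0.3506 = 2.8523

2.8523 pc


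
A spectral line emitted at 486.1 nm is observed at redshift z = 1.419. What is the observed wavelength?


lam_obs = lam_emit * (1 + z) = 486.1 * (1 + 1.419) = 1175.8759

1175.8759 nm


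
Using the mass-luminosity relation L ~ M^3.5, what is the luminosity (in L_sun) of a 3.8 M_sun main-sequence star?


L/L_sun = (M/M_sun)^3.5 = 3.8^3.5 = 106.9652

106.9652 L_sun


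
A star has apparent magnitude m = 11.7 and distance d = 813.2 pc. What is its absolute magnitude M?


M = m - 5*log10(d) + 5 = 11.7 - 5*log10(813.2) + 5 = 2.149

2.149


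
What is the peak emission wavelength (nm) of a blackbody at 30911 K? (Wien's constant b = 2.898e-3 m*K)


lam_max = b / T = 2.898e-3 / 30911 = 9.375e-08 m = 93.753 nm

93.753 nm


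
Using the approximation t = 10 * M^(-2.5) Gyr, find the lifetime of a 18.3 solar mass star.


t = 10 * M^(-2.5) = 10 * 18.3^(-2.5) = 0.007

0.007 Gyr


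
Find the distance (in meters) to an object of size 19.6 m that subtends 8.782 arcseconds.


D = size / theta_rad, theta_rad = 8.782 * pi/(180*3600) = 4.258e-05, D = 460349.6017

460349.6017 m


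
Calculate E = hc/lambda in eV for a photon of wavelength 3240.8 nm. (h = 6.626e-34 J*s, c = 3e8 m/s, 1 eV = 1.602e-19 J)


E = hc/lambda = 6.626e-34 * 3e8 / 3.241e-06 = 6.134e-20 J = 0.3829 eV

0.3829 eV


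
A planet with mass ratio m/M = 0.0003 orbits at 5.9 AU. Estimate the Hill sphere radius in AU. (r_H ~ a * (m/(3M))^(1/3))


r_H = a * (m/3M)^(1/3) = 5.9 * (0.0003/3)^(1/3) = 0.2739

0.2739 AU


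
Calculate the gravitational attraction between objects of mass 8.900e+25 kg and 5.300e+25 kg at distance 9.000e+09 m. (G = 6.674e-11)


F = G*m1*m2/r^2 = 6.674e-11 * 8.900e+25 * 5.300e+25 / (9.000e+09)^2 = 6.674e-11 * 4.717e+51 / 8.100e+19 = 3.887e+21

3.887e+21 N


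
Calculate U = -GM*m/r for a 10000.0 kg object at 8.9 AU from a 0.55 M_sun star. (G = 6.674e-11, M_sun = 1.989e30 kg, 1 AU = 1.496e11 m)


M = 0.55 * 1.989e30 kg = 1.09395e+30 kg; r = 8.9 AU * 1.496e11 m/AU = 1.33144e+12 m. U = -GM*m/r = -(6.674e-11 * 1.09395e+30 * 10000.0) / 1.33144e+12 = -5.484e+11

-5.484e+11 J


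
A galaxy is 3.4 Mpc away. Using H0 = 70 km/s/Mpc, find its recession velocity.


v = H0 * d = 70 * 3.4 = 238.0

238.0 km/s


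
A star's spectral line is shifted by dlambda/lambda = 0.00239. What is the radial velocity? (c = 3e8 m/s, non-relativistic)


v = (dlambda/lambda) * c = 0.00239 * 3e8 = 717000.0

717000.0 m/s


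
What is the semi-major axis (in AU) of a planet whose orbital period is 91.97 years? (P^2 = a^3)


a = P^(2/3) = 91.97^(2/3) = 20.375

20.375 AU


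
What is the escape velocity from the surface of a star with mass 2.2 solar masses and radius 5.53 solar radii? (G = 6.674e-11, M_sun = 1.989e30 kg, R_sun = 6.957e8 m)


M = 2.2 * 1.989e30 kg = 4.3758e+30 kg; R = 5.53 * 6.957e8 m = 3.847221e+09 m. v_esc = sqrt(2GM/R) = sqrt(2 * 6.674e-11 * 4.3758e+30 / 3.847221e+09) = 389639.7568

389639.7568 m/s
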